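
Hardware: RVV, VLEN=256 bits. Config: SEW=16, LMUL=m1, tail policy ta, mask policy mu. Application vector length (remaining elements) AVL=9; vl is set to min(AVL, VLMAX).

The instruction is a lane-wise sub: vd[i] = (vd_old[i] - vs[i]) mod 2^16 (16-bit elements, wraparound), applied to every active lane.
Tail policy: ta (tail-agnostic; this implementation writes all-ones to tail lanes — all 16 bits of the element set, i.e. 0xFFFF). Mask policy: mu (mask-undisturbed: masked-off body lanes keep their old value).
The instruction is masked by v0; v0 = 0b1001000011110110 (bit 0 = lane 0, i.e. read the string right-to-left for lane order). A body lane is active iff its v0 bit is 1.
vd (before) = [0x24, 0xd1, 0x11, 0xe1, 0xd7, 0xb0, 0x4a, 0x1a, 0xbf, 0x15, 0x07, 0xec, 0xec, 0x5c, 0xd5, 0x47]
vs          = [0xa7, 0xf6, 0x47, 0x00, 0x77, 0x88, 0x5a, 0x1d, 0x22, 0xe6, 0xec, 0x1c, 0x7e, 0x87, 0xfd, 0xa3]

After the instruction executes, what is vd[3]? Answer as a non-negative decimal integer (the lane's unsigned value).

lanes per group: 256·1/16 = 16
vl = min(AVL, VLMAX) = min(9, 16) = 9
[0] mask-off/keep = 0x24
[1] sub(0xd1,0xf6) = 0xffdb
[2] sub(0x11,0x47) = 0xffca
[3] mask-off/keep = 0xe1
[4] sub(0xd7,0x77) = 0x60
[5] sub(0xb0,0x88) = 0x28
[6] sub(0x4a,0x5a) = 0xfff0
[7] sub(0x1a,0x1d) = 0xfffd
[8] mask-off/keep = 0xbf
[9] tail/ones = 0xffff
[10] tail/ones = 0xffff
[11] tail/ones = 0xffff
[12] tail/ones = 0xffff
[13] tail/ones = 0xffff
[14] tail/ones = 0xffff
[15] tail/ones = 0xffff

vd[3] = 225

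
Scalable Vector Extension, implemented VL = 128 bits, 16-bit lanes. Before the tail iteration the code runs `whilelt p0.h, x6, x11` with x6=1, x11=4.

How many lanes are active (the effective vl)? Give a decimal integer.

vl = 3

128-bit reg / 16-bit elem → 8 lanes
p0[j] = (1+j < 4); true for j=0..2 → 3 lanes set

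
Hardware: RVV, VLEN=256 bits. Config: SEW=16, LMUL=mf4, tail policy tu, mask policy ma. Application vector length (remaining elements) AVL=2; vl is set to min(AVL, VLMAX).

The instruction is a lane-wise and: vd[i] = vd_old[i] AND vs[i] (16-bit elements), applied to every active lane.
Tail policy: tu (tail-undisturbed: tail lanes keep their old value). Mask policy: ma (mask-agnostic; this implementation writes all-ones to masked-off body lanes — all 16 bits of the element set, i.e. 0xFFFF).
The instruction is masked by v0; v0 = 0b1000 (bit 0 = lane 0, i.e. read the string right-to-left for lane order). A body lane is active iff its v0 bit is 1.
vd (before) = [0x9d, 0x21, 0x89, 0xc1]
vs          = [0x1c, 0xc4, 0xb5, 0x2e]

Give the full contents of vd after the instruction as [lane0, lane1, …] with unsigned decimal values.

lanes per group: 256·1/4/16 = 4
AVL=2 ≤ VLMAX=4, so vl = 2
  i=0: mask-off/ones → 65535
  i=1: mask-off/ones → 65535
  i=2: tail/keep → 137
  i=3: tail/keep → 193

vd = [65535, 65535, 137, 193]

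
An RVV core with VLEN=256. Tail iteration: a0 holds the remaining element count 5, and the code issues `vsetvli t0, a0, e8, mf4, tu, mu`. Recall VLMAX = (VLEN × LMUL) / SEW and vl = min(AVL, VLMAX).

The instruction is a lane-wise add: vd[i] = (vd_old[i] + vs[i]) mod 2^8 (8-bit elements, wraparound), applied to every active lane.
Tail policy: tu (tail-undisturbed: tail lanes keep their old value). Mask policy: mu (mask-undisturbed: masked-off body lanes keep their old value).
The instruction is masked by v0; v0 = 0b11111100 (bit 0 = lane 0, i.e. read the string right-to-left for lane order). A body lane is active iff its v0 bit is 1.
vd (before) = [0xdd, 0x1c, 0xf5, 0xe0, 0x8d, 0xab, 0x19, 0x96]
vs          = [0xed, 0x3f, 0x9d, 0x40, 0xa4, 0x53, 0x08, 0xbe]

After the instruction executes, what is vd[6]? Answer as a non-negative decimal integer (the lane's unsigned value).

VLMAX = VLEN×LMUL/SEW = 256×1/4/8 = 8
vl ← min(5, 8) = 5
lane  0: mask-off/keep ⇒ 0xdd
lane  1: mask-off/keep ⇒ 0x1c
lane  2: add(0xf5,0x9d) ⇒ 0x92
lane  3: add(0xe0,0x40) ⇒ 0x20
lane  4: add(0x8d,0xa4) ⇒ 0x31
lane  5: tail/keep ⇒ 0xab
lane  6: tail/keep ⇒ 0x19
lane  7: tail/keep ⇒ 0x96

vd[6] = 25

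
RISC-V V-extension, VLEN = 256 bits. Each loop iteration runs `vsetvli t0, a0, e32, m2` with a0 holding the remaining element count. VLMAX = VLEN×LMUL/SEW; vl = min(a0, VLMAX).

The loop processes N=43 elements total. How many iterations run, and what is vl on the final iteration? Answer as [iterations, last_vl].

[iterations, last_vl] = [3, 11]

VLMAX = VLEN×LMUL/SEW = 256×2/32 = 16
43 elements at 16/iter → 3 passes, remainder 11 on the last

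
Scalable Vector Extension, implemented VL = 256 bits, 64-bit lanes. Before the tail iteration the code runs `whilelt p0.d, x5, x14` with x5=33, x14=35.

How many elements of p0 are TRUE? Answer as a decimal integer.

256-bit reg / 64-bit elem → 4 lanes
p0[j] = (33+j < 35); true for j=0..1 → 2 lanes set

vl = 2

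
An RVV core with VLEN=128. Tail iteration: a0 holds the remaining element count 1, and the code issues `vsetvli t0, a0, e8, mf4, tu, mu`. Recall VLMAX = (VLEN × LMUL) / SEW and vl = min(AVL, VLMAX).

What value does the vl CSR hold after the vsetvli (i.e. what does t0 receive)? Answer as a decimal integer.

lanes per group: 128·1/4/8 = 4
vl = min(AVL, VLMAX) = min(1, 4) = 1

vl = 1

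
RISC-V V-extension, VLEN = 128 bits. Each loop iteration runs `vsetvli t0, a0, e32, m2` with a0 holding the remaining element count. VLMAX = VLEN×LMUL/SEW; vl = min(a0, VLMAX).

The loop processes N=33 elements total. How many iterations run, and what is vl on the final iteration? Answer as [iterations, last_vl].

VLMAX = VLEN×LMUL/SEW = 128×2/32 = 8
33 elements at 8/iter → 5 passes, remainder 1 on the last

[iterations, last_vl] = [5, 1]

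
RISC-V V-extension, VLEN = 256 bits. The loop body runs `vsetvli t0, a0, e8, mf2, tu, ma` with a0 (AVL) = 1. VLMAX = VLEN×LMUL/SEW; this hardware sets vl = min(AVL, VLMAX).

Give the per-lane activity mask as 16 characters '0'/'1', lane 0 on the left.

VLMAX = (256 × 1/2) / 8 = 16 lanes
AVL=1 ≤ VLMAX=16, so vl = 1
bits (lane 0 leftmost): 1000000000000000

predicate = 1000000000000000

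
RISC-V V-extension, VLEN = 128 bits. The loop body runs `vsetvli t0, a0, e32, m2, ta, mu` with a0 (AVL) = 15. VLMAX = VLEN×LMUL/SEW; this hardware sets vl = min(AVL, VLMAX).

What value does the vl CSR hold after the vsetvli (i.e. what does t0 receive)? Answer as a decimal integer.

vl = 8

VLMAX = VLEN×LMUL/SEW = 128×2/32 = 8
vl ← min(15, 8) = 8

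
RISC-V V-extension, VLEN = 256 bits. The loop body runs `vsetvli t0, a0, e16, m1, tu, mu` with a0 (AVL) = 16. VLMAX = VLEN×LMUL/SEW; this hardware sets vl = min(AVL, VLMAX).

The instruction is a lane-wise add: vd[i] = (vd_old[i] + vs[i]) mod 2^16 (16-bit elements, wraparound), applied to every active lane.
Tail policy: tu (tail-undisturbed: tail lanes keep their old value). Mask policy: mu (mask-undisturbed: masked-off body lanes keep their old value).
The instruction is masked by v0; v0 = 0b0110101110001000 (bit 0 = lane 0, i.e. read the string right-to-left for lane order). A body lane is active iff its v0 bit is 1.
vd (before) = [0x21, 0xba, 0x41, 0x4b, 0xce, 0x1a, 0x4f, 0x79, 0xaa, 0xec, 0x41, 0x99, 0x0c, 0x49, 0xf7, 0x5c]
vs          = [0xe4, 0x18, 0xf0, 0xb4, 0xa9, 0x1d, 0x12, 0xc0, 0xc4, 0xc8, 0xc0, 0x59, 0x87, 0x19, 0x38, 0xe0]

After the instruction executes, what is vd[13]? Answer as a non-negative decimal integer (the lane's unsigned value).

VLMAX = VLEN×LMUL/SEW = 256×1/16 = 16
vl ← min(16, 16) = 16
[0] mask-off/keep = 0x21
[1] mask-off/keep = 0xba
[2] mask-off/keep = 0x41
[3] add(0x4b,0xb4) = 0xff
[4] mask-off/keep = 0xce
[5] mask-off/keep = 0x1a
[6] mask-off/keep = 0x4f
[7] add(0x79,0xc0) = 0x139
[8] add(0xaa,0xc4) = 0x16e
[9] add(0xec,0xc8) = 0x1b4
[10] mask-off/keep = 0x41
[11] add(0x99,0x59) = 0xf2
[12] mask-off/keep = 0x0c
[13] add(0x49,0x19) = 0x62
[14] add(0xf7,0x38) = 0x12f
[15] mask-off/keep = 0x5c

vd[13] = 98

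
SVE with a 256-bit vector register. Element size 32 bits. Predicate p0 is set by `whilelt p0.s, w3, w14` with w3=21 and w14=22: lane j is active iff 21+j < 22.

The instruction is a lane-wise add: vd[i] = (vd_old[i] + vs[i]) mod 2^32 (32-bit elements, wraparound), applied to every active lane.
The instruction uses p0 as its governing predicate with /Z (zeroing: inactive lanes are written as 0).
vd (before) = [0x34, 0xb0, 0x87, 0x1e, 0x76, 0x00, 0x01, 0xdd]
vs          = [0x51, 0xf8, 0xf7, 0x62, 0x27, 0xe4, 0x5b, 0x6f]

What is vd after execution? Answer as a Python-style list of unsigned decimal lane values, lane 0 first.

vd = [133, 0, 0, 0, 0, 0, 0, 0]

lane count: 256 div 32 = 8
whilelt: lane j active iff 21+j < 22 → j < 1 → 1 active
lane  0: add(0x34,0x51) ⇒ 0x85
lane  1: tail/zero ⇒ 0x00
lane  2: tail/zero ⇒ 0x00
lane  3: tail/zero ⇒ 0x00
lane  4: tail/zero ⇒ 0x00
lane  5: tail/zero ⇒ 0x00
lane  6: tail/zero ⇒ 0x00
lane  7: tail/zero ⇒ 0x00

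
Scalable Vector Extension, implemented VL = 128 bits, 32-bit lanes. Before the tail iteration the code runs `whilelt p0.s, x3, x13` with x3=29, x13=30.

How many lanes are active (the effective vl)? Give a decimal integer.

register lanes = 128/32 = 4
active while 29+j < 30, i.e. j ∈ [0,1) capped at 4 ⇒ 1

vl = 1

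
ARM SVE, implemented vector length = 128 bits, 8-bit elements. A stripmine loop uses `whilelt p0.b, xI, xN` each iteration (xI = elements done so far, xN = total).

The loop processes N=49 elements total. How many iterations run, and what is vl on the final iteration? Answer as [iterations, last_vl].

128-bit reg / 8-bit elem → 16 lanes
N=49: ⌈49/16⌉ = 4 iters; last vl = 49 − 3×16 = 1

[iterations, last_vl] = [4, 1]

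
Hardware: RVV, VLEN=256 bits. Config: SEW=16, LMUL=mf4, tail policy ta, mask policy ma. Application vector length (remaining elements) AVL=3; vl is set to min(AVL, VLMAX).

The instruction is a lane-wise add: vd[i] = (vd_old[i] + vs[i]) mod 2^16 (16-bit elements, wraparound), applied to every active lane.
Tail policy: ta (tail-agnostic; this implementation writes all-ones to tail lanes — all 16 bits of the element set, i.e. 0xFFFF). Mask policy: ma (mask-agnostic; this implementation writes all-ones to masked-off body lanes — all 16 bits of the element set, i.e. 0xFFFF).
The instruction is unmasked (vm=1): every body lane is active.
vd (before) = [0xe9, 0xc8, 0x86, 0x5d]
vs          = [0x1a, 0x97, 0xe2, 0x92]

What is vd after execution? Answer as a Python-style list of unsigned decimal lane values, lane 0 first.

VLMAX = VLEN×LMUL/SEW = 256×1/4/16 = 4
AVL=3 ≤ VLMAX=4, so vl = 3
  i=0: add(0xe9,0x1a) → 259
  i=1: add(0xc8,0x97) → 351
  i=2: add(0x86,0xe2) → 360
  i=3: tail/ones → 65535

vd = [259, 351, 360, 65535]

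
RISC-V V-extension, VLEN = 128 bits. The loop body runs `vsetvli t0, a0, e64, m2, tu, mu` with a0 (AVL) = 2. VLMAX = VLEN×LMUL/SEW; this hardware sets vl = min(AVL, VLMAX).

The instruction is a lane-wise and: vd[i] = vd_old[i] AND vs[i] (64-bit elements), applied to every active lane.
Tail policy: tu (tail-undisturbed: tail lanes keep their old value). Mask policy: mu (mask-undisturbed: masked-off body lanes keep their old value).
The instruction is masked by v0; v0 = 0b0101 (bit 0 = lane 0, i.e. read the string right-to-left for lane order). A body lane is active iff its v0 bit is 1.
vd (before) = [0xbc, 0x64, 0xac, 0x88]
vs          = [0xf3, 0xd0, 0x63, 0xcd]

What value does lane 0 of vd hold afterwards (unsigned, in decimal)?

vd[0] = 176

VLMAX = (128 × 2) / 64 = 4 lanes
vl = min(AVL, VLMAX) = min(2, 4) = 2
[0] and(0xbc,0xf3) = 0xb0
[1] mask-off/keep = 0x64
[2] tail/keep = 0xac
[3] tail/keep = 0x88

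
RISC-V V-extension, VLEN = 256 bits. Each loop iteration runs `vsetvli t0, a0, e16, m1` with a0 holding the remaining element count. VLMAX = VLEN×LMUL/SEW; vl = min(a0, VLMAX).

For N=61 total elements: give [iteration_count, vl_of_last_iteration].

VLMAX = VLEN×LMUL/SEW = 256×1/16 = 16
iterations = ceil(61/16) = 4; final-pass vl = 13

[iterations, last_vl] = [4, 13]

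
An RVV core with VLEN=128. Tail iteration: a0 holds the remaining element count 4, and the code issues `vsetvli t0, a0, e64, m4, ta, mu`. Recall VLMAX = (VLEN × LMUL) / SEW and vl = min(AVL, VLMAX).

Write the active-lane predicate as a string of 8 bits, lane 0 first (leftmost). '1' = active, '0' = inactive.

predicate = 11110000

VLMAX = (128 × 4) / 64 = 8 lanes
vl = min(AVL, VLMAX) = min(4, 8) = 4
bits (lane 0 leftmost): 11110000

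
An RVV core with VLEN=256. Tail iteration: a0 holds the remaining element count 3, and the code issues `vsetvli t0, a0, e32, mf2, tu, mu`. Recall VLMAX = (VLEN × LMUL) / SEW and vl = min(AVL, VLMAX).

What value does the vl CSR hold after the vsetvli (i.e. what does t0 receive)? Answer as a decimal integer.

VLMAX = VLEN×LMUL/SEW = 256×1/2/32 = 4
vl ← min(3, 4) = 3

vl = 3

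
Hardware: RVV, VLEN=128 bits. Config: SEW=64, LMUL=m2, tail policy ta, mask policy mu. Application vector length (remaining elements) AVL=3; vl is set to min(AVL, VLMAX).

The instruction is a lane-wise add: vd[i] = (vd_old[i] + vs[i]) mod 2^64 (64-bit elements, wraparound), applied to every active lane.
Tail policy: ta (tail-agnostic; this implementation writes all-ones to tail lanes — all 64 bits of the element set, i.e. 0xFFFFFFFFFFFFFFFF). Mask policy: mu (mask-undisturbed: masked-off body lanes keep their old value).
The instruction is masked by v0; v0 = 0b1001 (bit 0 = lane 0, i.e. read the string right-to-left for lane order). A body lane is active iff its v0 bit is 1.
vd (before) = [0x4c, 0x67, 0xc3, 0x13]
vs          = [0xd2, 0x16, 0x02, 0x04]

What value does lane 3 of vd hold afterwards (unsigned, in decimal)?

VLMAX = (128 × 2) / 64 = 4 lanes
vl = min(AVL, VLMAX) = min(3, 4) = 3
[0] add(0x4c,0xd2) = 0x11e
[1] mask-off/keep = 0x67
[2] mask-off/keep = 0xc3
[3] tail/ones = 0xffffffffffffffff

vd[3] = 18446744073709551615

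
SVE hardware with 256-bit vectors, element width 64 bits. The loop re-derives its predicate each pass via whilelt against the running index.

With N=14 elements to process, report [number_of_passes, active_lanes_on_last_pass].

[iterations, last_vl] = [4, 2]

256-bit reg / 64-bit elem → 4 lanes
N=14: ⌈14/4⌉ = 4 iters; last vl = 14 − 3×4 = 2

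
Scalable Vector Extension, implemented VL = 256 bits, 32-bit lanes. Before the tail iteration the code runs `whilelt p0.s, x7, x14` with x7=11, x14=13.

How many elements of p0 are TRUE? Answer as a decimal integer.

lane count: 256 div 32 = 8
active while 11+j < 13, i.e. j ∈ [0,2) capped at 8 ⇒ 2

vl = 2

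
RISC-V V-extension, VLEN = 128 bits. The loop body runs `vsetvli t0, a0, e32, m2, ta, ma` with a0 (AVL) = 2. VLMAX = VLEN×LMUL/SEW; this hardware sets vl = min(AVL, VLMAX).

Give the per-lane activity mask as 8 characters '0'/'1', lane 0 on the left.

VLMAX = VLEN×LMUL/SEW = 128×2/32 = 8
vl ← min(2, 8) = 2
bits (lane 0 leftmost): 11000000

predicate = 11000000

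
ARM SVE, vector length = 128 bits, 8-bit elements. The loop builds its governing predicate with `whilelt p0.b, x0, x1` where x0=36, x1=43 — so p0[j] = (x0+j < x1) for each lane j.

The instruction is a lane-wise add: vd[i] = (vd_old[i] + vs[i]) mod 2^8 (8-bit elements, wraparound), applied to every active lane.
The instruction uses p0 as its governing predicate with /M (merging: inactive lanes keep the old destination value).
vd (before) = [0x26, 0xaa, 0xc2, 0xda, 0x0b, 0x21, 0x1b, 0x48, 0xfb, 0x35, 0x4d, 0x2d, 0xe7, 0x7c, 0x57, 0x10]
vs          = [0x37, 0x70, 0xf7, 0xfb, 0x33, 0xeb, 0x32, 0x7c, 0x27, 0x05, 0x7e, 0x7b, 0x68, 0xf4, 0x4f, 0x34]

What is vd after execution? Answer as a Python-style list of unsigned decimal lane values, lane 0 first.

lane count: 128 div 8 = 16
p0[j] = (36+j < 43); true for j=0..6 → 7 lanes set
lane  0: add(0x26,0x37) ⇒ 0x5d
lane  1: add(0xaa,0x70) ⇒ 0x1a
lane  2: add(0xc2,0xf7) ⇒ 0xb9
lane  3: add(0xda,0xfb) ⇒ 0xd5
lane  4: add(0x0b,0x33) ⇒ 0x3e
lane  5: add(0x21,0xeb) ⇒ 0x0c
lane  6: add(0x1b,0x32) ⇒ 0x4d
lane  7: tail/keep ⇒ 0x48
lane  8: tail/keep ⇒ 0xfb
lane  9: tail/keep ⇒ 0x35
lane 10: tail/keep ⇒ 0x4d
lane 11: tail/keep ⇒ 0x2d
lane 12: tail/keep ⇒ 0xe7
lane 13: tail/keep ⇒ 0x7c
lane 14: tail/keep ⇒ 0x57
lane 15: tail/keep ⇒ 0x10

vd = [93, 26, 185, 213, 62, 12, 77, 72, 251, 53, 77, 45, 231, 124, 87, 16]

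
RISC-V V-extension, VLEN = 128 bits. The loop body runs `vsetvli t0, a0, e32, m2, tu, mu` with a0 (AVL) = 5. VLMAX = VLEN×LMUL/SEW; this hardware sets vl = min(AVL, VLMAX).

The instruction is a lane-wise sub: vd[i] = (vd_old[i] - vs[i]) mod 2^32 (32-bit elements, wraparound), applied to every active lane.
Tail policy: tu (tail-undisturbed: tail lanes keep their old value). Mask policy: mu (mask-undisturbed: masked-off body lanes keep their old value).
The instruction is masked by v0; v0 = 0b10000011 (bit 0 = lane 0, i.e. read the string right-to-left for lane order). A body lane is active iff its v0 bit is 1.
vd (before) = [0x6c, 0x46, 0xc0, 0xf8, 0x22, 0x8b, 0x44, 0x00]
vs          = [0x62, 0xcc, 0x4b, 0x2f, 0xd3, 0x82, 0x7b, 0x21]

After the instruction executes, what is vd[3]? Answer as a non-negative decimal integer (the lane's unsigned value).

vd[3] = 248

VLMAX = VLEN×LMUL/SEW = 128×2/32 = 8
AVL=5 ≤ VLMAX=8, so vl = 5
lane  0: sub(0x6c,0x62) ⇒ 0x0a
lane  1: sub(0x46,0xcc) ⇒ 0xffffff7a
lane  2: mask-off/keep ⇒ 0xc0
lane  3: mask-off/keep ⇒ 0xf8
lane  4: mask-off/keep ⇒ 0x22
lane  5: tail/keep ⇒ 0x8b
lane  6: tail/keep ⇒ 0x44
lane  7: tail/keep ⇒ 0x00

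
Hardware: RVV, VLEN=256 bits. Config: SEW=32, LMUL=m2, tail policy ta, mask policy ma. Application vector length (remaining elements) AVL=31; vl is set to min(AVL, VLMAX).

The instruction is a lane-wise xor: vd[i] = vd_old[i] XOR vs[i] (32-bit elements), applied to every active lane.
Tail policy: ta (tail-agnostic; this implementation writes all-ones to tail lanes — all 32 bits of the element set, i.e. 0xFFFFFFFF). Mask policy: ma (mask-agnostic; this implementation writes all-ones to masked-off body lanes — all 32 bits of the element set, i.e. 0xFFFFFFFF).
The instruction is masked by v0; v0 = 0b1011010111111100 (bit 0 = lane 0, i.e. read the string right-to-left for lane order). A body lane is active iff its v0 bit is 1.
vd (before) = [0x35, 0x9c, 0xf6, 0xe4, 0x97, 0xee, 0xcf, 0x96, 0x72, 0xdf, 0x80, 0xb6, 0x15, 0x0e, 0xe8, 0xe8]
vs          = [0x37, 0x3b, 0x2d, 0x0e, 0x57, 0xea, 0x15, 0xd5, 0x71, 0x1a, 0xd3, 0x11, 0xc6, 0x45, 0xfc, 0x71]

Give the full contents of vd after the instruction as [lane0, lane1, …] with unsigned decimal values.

vd = [4294967295, 4294967295, 219, 234, 192, 4, 218, 67, 3, 4294967295, 83, 4294967295, 211, 75, 4294967295, 153]

VLMAX = (256 × 2) / 32 = 16 lanes
vl ← min(31, 16) = 16
  i=0: mask-off/ones → 4294967295
  i=1: mask-off/ones → 4294967295
  i=2: xor(0xf6,0x2d) → 219
  i=3: xor(0xe4,0x0e) → 234
  i=4: xor(0x97,0x57) → 192
  i=5: xor(0xee,0xea) → 4
  i=6: xor(0xcf,0x15) → 218
  i=7: xor(0x96,0xd5) → 67
  i=8: xor(0x72,0x71) → 3
  i=9: mask-off/ones → 4294967295
  i=10: xor(0x80,0xd3) → 83
  i=11: mask-off/ones → 4294967295
  i=12: xor(0x15,0xc6) → 211
  i=13: xor(0x0e,0x45) → 75
  i=14: mask-off/ones → 4294967295
  i=15: xor(0xe8,0x71) → 153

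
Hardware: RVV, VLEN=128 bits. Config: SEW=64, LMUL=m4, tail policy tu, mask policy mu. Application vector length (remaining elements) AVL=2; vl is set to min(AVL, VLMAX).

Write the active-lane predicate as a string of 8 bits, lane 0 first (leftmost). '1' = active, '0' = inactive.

predicate = 11000000

VLMAX = VLEN×LMUL/SEW = 128×4/64 = 8
AVL=2 ≤ VLMAX=8, so vl = 2
bits (lane 0 leftmost): 11000000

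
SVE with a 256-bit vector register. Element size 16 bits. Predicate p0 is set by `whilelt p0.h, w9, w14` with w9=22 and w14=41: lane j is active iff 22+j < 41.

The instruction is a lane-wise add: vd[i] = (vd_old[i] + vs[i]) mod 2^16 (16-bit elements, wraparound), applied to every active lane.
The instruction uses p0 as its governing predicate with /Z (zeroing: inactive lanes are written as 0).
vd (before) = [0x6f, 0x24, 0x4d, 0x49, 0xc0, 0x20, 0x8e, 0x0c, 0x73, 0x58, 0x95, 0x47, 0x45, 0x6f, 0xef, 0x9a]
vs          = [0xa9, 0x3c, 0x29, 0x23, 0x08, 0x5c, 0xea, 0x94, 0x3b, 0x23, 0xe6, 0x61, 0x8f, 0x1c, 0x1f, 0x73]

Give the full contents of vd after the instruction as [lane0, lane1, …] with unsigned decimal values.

vd = [280, 96, 118, 108, 200, 124, 376, 160, 174, 123, 379, 168, 212, 139, 270, 269]

256-bit reg / 16-bit elem → 16 lanes
whilelt: lane j active iff 22+j < 41 → j < 19 → 16 active
[0] add(0x6f,0xa9) = 0x118
[1] add(0x24,0x3c) = 0x60
[2] add(0x4d,0x29) = 0x76
[3] add(0x49,0x23) = 0x6c
[4] add(0xc0,0x08) = 0xc8
[5] add(0x20,0x5c) = 0x7c
[6] add(0x8e,0xea) = 0x178
[7] add(0x0c,0x94) = 0xa0
[8] add(0x73,0x3b) = 0xae
[9] add(0x58,0x23) = 0x7b
[10] add(0x95,0xe6) = 0x17b
[11] add(0x47,0x61) = 0xa8
[12] add(0x45,0x8f) = 0xd4
[13] add(0x6f,0x1c) = 0x8b
[14] add(0xef,0x1f) = 0x10e
[15] add(0x9a,0x73) = 0x10d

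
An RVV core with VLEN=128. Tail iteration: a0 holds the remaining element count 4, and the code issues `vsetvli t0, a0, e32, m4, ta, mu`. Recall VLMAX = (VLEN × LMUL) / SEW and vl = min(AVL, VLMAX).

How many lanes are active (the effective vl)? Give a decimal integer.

VLMAX = (128 × 4) / 32 = 16 lanes
vl = min(AVL, VLMAX) = min(4, 16) = 4

vl = 4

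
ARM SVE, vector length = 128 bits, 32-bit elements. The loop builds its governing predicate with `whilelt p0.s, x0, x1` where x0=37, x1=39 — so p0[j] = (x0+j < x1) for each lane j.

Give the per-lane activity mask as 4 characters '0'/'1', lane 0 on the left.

predicate = 1100

lane count: 128 div 32 = 4
whilelt: lane j active iff 37+j < 39 → j < 2 → 2 active
bits (lane 0 leftmost): 1100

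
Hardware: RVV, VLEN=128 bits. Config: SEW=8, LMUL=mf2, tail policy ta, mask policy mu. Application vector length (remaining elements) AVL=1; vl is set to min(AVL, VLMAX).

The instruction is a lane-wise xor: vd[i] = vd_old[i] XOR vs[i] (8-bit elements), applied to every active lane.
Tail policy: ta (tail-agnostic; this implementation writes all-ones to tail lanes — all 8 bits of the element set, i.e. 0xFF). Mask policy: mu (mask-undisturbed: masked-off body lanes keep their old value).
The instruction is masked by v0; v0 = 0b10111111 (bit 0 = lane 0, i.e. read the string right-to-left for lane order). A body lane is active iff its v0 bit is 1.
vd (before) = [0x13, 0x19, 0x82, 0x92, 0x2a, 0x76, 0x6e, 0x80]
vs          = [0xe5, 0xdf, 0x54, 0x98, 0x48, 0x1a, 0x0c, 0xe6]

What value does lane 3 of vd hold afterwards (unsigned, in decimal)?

VLMAX = (128 × 1/2) / 8 = 8 lanes
vl ← min(1, 8) = 1
  i=0: xor(0x13,0xe5) → 246
  i=1: tail/ones → 255
  i=2: tail/ones → 255
  i=3: tail/ones → 255
  i=4: tail/ones → 255
  i=5: tail/ones → 255
  i=6: tail/ones → 255
  i=7: tail/ones → 255

vd[3] = 255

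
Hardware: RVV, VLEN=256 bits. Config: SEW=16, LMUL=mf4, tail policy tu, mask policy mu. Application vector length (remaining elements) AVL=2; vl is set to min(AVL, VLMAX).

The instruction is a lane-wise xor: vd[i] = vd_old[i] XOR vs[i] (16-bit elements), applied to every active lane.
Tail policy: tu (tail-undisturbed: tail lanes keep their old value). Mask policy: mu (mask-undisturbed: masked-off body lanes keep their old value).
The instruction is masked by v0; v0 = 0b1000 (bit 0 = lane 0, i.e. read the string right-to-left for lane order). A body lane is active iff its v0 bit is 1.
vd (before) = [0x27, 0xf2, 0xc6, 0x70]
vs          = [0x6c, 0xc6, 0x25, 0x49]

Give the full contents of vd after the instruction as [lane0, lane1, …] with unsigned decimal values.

VLMAX = (256 × 1/4) / 16 = 4 lanes
vl ← min(2, 4) = 2
vd[0] mask-off/keep -> 0x27
vd[1] mask-off/keep -> 0xf2
vd[2] tail/keep -> 0xc6
vd[3] tail/keep -> 0x70

vd = [39, 242, 198, 112]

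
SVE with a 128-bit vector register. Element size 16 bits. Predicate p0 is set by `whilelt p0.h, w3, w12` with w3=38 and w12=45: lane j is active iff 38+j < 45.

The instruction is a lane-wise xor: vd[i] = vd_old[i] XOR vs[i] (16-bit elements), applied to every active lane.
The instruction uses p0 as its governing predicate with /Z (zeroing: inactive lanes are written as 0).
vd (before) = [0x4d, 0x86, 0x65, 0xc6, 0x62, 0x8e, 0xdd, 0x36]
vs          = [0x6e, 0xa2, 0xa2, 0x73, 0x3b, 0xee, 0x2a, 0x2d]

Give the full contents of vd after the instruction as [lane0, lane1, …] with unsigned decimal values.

vd = [35, 36, 199, 181, 89, 96, 247, 0]

register lanes = 128/16 = 8
active while 38+j < 45, i.e. j ∈ [0,7) capped at 8 ⇒ 7
vd[0] xor(0x4d,0x6e) -> 0x23
vd[1] xor(0x86,0xa2) -> 0x24
vd[2] xor(0x65,0xa2) -> 0xc7
vd[3] xor(0xc6,0x73) -> 0xb5
vd[4] xor(0x62,0x3b) -> 0x59
vd[5] xor(0x8e,0xee) -> 0x60
vd[6] xor(0xdd,0x2a) -> 0xf7
vd[7] tail/zero -> 0x00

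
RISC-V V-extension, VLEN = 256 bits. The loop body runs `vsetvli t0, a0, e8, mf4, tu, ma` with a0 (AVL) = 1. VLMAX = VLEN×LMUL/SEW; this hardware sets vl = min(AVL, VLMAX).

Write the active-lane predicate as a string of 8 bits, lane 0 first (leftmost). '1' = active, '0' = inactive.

VLMAX = VLEN×LMUL/SEW = 256×1/4/8 = 8
vl ← min(1, 8) = 1
bits (lane 0 leftmost): 10000000

predicate = 10000000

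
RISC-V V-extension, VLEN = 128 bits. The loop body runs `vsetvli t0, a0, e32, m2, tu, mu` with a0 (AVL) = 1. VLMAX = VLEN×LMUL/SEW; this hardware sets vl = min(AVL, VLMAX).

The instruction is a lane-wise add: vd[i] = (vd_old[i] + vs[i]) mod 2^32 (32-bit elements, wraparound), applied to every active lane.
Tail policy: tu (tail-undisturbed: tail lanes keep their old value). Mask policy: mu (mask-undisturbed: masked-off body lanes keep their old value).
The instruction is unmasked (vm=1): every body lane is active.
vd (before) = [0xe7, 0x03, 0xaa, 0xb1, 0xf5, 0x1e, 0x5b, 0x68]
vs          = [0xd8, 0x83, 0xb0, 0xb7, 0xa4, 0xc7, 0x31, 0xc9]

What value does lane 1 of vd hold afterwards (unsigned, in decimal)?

VLMAX = (128 × 2) / 32 = 8 lanes
vl ← min(1, 8) = 1
  i=0: add(0xe7,0xd8) → 447
  i=1: tail/keep → 3
  i=2: tail/keep → 170
  i=3: tail/keep → 177
  i=4: tail/keep → 245
  i=5: tail/keep → 30
  i=6: tail/keep → 91
  i=7: tail/keep → 104

vd[1] = 3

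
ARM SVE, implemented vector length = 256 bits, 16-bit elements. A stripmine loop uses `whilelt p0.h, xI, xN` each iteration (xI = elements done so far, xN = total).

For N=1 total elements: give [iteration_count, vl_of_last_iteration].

register lanes = 256/16 = 16
N=1: ⌈1/16⌉ = 1 iters; last vl = 1 − 0×16 = 1

[iterations, last_vl] = [1, 1]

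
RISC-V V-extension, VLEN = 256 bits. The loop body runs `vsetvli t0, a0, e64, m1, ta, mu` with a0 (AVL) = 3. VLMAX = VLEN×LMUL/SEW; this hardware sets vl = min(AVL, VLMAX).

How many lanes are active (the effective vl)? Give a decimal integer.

VLMAX = (256 × 1) / 64 = 4 lanes
vl = min(AVL, VLMAX) = min(3, 4) = 3

vl = 3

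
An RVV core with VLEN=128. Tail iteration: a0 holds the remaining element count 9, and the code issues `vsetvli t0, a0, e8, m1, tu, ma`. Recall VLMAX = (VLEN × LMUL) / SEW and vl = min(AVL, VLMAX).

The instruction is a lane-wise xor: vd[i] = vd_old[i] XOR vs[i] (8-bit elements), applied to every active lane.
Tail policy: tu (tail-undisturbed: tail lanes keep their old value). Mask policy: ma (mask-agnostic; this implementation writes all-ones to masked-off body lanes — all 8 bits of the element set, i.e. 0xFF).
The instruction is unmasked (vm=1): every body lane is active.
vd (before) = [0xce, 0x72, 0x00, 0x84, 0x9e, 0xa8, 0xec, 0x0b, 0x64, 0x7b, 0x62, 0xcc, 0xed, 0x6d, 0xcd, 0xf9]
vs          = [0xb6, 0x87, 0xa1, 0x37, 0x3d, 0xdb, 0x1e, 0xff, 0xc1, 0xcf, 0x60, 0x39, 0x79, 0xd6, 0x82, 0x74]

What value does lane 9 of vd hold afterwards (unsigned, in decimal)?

VLMAX = VLEN×LMUL/SEW = 128×1/8 = 16
vl ← min(9, 16) = 9
lane  0: xor(0xce,0xb6) ⇒ 0x78
lane  1: xor(0x72,0x87) ⇒ 0xf5
lane  2: xor(0x00,0xa1) ⇒ 0xa1
lane  3: xor(0x84,0x37) ⇒ 0xb3
lane  4: xor(0x9e,0x3d) ⇒ 0xa3
lane  5: xor(0xa8,0xdb) ⇒ 0x73
lane  6: xor(0xec,0x1e) ⇒ 0xf2
lane  7: xor(0x0b,0xff) ⇒ 0xf4
lane  8: xor(0x64,0xc1) ⇒ 0xa5
lane  9: tail/keep ⇒ 0x7b
lane 10: tail/keep ⇒ 0x62
lane 11: tail/keep ⇒ 0xcc
lane 12: tail/keep ⇒ 0xed
lane 13: tail/keep ⇒ 0x6d
lane 14: tail/keep ⇒ 0xcd
lane 15: tail/keep ⇒ 0xf9

vd[9] = 123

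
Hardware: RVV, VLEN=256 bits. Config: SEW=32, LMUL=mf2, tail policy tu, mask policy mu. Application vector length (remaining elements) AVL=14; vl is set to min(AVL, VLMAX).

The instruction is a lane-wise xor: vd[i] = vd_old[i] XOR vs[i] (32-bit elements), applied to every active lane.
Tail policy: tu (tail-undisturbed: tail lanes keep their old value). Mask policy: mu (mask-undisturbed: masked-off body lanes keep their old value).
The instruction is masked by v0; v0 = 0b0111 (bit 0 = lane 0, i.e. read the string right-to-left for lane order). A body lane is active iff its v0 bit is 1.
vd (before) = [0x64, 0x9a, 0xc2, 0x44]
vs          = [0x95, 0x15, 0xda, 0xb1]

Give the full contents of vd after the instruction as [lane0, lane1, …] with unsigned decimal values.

VLMAX = (256 × 1/2) / 32 = 4 lanes
vl ← min(14, 4) = 4
  i=0: xor(0x64,0x95) → 241
  i=1: xor(0x9a,0x15) → 143
  i=2: xor(0xc2,0xda) → 24
  i=3: mask-off/keep → 68

vd = [241, 143, 24, 68]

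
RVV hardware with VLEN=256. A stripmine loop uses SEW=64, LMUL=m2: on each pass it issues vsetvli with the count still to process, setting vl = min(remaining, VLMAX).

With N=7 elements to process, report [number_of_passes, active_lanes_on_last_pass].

[iterations, last_vl] = [1, 7]

lanes per group: 256·2/64 = 8
N=7: ⌈7/8⌉ = 1 iters; last vl = 7 − 0×8 = 7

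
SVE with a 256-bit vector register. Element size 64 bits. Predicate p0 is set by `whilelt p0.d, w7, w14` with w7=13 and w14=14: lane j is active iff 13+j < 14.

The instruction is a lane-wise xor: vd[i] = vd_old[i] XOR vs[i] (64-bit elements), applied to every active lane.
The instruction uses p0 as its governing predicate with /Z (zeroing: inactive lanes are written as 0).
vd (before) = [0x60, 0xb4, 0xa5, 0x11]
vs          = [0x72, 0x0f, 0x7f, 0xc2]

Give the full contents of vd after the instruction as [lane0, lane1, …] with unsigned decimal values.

vd = [18, 0, 0, 0]

lane count: 256 div 64 = 4
whilelt: lane j active iff 13+j < 14 → j < 1 → 1 active
[0] xor(0x60,0x72) = 0x12
[1] tail/zero = 0x00
[2] tail/zero = 0x00
[3] tail/zero = 0x00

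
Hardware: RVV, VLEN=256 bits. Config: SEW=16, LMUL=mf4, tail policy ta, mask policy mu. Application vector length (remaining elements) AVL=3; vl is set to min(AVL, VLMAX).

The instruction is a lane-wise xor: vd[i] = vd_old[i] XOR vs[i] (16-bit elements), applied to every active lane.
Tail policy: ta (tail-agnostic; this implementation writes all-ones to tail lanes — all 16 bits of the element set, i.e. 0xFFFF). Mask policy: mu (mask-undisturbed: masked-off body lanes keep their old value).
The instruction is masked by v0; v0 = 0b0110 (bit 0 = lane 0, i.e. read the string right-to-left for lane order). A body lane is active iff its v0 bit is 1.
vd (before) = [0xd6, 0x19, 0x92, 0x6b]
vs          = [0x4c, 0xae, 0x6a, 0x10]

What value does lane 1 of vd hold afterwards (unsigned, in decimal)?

vd[1] = 183

VLMAX = VLEN×LMUL/SEW = 256×1/4/16 = 4
vl = min(AVL, VLMAX) = min(3, 4) = 3
vd[0] mask-off/keep -> 0xd6
vd[1] xor(0x19,0xae) -> 0xb7
vd[2] xor(0x92,0x6a) -> 0xf8
vd[3] tail/ones -> 0xffff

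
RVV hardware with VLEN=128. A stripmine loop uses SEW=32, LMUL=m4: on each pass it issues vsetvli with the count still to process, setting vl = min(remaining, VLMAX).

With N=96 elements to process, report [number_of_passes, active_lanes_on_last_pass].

lanes per group: 128·4/32 = 16
iterations = ceil(96/16) = 6; final-pass vl = 16

[iterations, last_vl] = [6, 16]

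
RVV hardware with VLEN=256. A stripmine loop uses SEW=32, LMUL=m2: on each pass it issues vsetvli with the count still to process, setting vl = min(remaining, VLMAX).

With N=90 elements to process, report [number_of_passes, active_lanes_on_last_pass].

[iterations, last_vl] = [6, 10]

lanes per group: 256·2/32 = 16
iterations = ceil(90/16) = 6; final-pass vl = 10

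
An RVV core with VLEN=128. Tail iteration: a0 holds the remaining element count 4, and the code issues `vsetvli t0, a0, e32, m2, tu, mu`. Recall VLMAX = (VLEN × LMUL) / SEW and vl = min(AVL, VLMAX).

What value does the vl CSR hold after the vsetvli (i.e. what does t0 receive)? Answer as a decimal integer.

lanes per group: 128·2/32 = 8
vl = min(AVL, VLMAX) = min(4, 8) = 4

vl = 4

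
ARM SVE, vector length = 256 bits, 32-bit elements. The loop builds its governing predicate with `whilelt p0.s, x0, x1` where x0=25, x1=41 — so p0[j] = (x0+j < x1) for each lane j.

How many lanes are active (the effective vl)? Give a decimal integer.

lane count: 256 div 32 = 8
active while 25+j < 41, i.e. j ∈ [0,16) capped at 8 ⇒ 8

vl = 8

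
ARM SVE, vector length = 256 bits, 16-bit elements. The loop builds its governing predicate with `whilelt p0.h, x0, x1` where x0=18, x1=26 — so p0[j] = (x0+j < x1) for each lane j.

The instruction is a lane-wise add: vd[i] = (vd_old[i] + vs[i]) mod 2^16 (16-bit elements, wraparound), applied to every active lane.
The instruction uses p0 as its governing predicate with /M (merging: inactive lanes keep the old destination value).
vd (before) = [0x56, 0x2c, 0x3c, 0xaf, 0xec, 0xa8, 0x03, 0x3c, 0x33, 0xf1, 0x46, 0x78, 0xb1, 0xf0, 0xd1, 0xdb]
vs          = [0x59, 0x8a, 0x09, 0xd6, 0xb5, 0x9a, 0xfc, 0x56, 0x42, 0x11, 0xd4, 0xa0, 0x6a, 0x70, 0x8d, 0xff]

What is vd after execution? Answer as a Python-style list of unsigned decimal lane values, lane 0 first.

lane count: 256 div 16 = 16
p0[j] = (18+j < 26); true for j=0..7 → 8 lanes set
[0] add(0x56,0x59) = 0xaf
[1] add(0x2c,0x8a) = 0xb6
[2] add(0x3c,0x09) = 0x45
[3] add(0xaf,0xd6) = 0x185
[4] add(0xec,0xb5) = 0x1a1
[5] add(0xa8,0x9a) = 0x142
[6] add(0x03,0xfc) = 0xff
[7] add(0x3c,0x56) = 0x92
[8] tail/keep = 0x33
[9] tail/keep = 0xf1
[10] tail/keep = 0x46
[11] tail/keep = 0x78
[12] tail/keep = 0xb1
[13] tail/keep = 0xf0
[14] tail/keep = 0xd1
[15] tail/keep = 0xdb

vd = [175, 182, 69, 389, 417, 322, 255, 146, 51, 241, 70, 120, 177, 240, 209, 219]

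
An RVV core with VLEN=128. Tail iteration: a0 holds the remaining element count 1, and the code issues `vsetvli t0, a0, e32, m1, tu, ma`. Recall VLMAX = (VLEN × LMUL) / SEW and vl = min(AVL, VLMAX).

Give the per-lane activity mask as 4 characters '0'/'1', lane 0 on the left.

predicate = 1000

VLMAX = (128 × 1) / 32 = 4 lanes
vl = min(AVL, VLMAX) = min(1, 4) = 1
bits (lane 0 leftmost): 1000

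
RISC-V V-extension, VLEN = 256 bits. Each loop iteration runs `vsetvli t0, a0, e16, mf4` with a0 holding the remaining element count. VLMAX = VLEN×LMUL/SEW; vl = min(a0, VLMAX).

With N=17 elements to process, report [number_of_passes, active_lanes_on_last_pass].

[iterations, last_vl] = [5, 1]

VLMAX = (256 × 1/4) / 16 = 4 lanes
N=17: ⌈17/4⌉ = 5 iters; last vl = 17 − 4×4 = 1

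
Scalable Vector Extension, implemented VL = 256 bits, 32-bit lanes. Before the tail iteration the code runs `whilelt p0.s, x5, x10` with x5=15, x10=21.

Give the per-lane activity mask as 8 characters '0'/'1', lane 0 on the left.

predicate = 11111100

register lanes = 256/32 = 8
active while 15+j < 21, i.e. j ∈ [0,6) capped at 8 ⇒ 6
bits (lane 0 leftmost): 11111100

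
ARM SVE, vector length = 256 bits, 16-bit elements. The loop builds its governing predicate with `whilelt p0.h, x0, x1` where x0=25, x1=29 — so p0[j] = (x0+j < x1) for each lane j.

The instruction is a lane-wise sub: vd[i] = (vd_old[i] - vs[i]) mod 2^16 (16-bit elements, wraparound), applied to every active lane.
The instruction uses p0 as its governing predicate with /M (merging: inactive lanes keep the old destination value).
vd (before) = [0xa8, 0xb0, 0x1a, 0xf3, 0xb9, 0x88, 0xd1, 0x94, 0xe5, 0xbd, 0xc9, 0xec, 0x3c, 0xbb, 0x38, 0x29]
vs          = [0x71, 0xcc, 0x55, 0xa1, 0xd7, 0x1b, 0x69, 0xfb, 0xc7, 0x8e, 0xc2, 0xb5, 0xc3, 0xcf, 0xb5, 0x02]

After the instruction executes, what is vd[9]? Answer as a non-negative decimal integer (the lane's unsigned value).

register lanes = 256/16 = 16
p0[j] = (25+j < 29); true for j=0..3 → 4 lanes set
vd[0] sub(0xa8,0x71) -> 0x37
vd[1] sub(0xb0,0xcc) -> 0xffe4
vd[2] sub(0x1a,0x55) -> 0xffc5
vd[3] sub(0xf3,0xa1) -> 0x52
vd[4] tail/keep -> 0xb9
vd[5] tail/keep -> 0x88
vd[6] tail/keep -> 0xd1
vd[7] tail/keep -> 0x94
vd[8] tail/keep -> 0xe5
vd[9] tail/keep -> 0xbd
vd[10] tail/keep -> 0xc9
vd[11] tail/keep -> 0xec
vd[12] tail/keep -> 0x3c
vd[13] tail/keep -> 0xbb
vd[14] tail/keep -> 0x38
vd[15] tail/keep -> 0x29

vd[9] = 189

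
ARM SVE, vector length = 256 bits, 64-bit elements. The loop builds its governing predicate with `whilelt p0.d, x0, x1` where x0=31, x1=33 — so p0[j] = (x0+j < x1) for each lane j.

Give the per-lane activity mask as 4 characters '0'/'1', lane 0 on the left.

predicate = 1100

register lanes = 256/64 = 4
active while 31+j < 33, i.e. j ∈ [0,2) capped at 4 ⇒ 2
bits (lane 0 leftmost): 1100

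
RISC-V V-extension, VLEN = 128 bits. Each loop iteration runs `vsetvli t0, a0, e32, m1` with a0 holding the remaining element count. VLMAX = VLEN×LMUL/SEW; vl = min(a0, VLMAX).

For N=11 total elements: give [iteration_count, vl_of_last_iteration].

[iterations, last_vl] = [3, 3]

lanes per group: 128·1/32 = 4
iterations = ceil(11/4) = 3; final-pass vl = 3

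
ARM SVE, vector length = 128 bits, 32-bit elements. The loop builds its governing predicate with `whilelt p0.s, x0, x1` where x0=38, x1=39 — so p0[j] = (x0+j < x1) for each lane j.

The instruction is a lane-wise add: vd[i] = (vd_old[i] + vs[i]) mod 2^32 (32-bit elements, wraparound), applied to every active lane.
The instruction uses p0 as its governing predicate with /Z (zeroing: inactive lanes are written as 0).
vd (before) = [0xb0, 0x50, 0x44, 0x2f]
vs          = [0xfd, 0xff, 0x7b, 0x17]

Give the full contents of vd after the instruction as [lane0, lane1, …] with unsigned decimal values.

128-bit reg / 32-bit elem → 4 lanes
active while 38+j < 39, i.e. j ∈ [0,1) capped at 4 ⇒ 1
[0] add(0xb0,0xfd) = 0x1ad
[1] tail/zero = 0x00
[2] tail/zero = 0x00
[3] tail/zero = 0x00

vd = [429, 0, 0, 0]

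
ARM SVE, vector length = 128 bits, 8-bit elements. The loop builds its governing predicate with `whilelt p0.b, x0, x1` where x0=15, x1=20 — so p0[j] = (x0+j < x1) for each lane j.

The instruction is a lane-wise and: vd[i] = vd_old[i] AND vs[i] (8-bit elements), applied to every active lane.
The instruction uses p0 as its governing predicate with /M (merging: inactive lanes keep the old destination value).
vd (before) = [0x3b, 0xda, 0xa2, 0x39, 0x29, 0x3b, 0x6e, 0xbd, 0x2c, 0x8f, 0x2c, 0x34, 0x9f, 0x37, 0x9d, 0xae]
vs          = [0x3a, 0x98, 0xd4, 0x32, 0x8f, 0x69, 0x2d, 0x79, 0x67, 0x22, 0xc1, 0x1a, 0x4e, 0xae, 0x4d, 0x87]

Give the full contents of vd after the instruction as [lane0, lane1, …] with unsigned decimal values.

register lanes = 128/8 = 16
p0[j] = (15+j < 20); true for j=0..4 → 5 lanes set
  i=0: and(0x3b,0x3a) → 58
  i=1: and(0xda,0x98) → 152
  i=2: and(0xa2,0xd4) → 128
  i=3: and(0x39,0x32) → 48
  i=4: and(0x29,0x8f) → 9
  i=5: tail/keep → 59
  i=6: tail/keep → 110
  i=7: tail/keep → 189
  i=8: tail/keep → 44
  i=9: tail/keep → 143
  i=10: tail/keep → 44
  i=11: tail/keep → 52
  i=12: tail/keep → 159
  i=13: tail/keep → 55
  i=14: tail/keep → 157
  i=15: tail/keep → 174

vd = [58, 152, 128, 48, 9, 59, 110, 189, 44, 143, 44, 52, 159, 55, 157, 174]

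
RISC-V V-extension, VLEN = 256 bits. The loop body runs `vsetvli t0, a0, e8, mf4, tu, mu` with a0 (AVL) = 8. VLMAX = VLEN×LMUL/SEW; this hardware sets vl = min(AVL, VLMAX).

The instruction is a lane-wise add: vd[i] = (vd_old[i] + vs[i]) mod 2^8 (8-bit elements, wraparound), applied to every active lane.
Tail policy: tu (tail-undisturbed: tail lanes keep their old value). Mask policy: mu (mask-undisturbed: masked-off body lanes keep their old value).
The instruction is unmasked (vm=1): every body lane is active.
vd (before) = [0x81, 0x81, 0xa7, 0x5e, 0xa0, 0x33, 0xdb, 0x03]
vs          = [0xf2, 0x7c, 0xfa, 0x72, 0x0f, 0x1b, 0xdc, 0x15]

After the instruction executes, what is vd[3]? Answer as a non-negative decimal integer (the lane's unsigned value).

vd[3] = 208

VLMAX = VLEN×LMUL/SEW = 256×1/4/8 = 8
AVL=8 ≤ VLMAX=8, so vl = 8
lane  0: add(0x81,0xf2) ⇒ 0x73
lane  1: add(0x81,0x7c) ⇒ 0xfd
lane  2: add(0xa7,0xfa) ⇒ 0xa1
lane  3: add(0x5e,0x72) ⇒ 0xd0
lane  4: add(0xa0,0x0f) ⇒ 0xaf
lane  5: add(0x33,0x1b) ⇒ 0x4e
lane  6: add(0xdb,0xdc) ⇒ 0xb7
lane  7: add(0x03,0x15) ⇒ 0x18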